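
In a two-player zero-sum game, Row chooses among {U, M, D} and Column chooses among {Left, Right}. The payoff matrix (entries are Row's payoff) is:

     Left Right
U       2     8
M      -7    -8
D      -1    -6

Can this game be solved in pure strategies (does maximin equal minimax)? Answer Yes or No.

Row minima: U → 2, M → -8, D → -6; maximin = 2.
Column maxima: Left → 2, Right → 8; minimax = 2.
maximin = minimax = 2, so a saddle point exists.

Yes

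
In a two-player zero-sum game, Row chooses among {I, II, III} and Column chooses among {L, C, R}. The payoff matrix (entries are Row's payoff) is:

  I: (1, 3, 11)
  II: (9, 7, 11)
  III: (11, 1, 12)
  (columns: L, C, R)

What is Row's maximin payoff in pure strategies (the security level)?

7

Row minima: I → 1, II → 7, III → 1.
The best of these is 7.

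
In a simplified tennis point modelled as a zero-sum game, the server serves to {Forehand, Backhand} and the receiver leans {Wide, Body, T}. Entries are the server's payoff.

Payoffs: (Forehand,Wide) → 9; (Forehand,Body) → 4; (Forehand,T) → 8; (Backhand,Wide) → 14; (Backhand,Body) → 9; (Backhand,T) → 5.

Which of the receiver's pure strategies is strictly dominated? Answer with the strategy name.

Body holds the server's payoff strictly below Wide in every row: 4 < 9, 9 < 14.
So Wide is strictly dominated for the receiver.

Wide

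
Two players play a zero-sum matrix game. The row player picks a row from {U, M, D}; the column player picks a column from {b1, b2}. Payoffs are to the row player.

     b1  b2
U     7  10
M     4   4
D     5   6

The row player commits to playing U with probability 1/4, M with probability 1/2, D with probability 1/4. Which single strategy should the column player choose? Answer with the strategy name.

If the column player plays b1, the row player's expected payoff is (1/4)·7 + (1/2)·4 + (1/4)·5 = 5.
If the column player plays b2, the row player's expected payoff is (1/4)·10 + (1/2)·4 + (1/4)·6 = 6.
The column player minimizes the row player's payoff; the smallest is 5, so the best response is b1.

b1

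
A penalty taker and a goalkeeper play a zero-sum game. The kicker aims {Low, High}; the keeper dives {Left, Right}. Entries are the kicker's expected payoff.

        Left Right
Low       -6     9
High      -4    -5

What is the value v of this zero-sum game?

Row minima: Low → -6, High → -5; maximin = -5.
Column maxima: Left → -4, Right → 9; minimax = -4.
-5 ≠ -4, so there is no saddle point; optimal play is mixed.
Let the kicker play Low with probability p. Expected payoff against Left: (-6)p + (-4)(1−p) = −2p − 4; against Right: 9p + (-5)(1−p) = 14p − 5.
Setting these equal: −2p − 4 = 14p − 5 ⇒ −16p = -1 ⇒ p = 1/16, and the value is (-2)·(1/16) − 4 = -33/8.
For the keeper: with q = P(Left), equating Low's and High's payoffs gives −15q + 9 = q − 5 ⇒ q = 7/8.

-33/8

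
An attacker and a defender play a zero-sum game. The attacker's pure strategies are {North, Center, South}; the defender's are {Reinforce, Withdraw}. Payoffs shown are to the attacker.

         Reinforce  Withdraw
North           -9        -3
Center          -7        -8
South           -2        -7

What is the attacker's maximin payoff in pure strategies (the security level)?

Row minima: North → -9, Center → -8, South → -7.
The best of these is -7.

-7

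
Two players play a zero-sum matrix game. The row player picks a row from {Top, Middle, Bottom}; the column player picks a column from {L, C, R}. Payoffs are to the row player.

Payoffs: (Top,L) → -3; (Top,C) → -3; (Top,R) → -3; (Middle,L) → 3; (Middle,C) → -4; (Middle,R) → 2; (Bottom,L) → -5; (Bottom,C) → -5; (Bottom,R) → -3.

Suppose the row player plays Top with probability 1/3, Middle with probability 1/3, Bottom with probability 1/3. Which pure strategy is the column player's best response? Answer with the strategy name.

If the column player plays L, the row player's expected payoff is (1/3)·(-3) + (1/3)·3 + (1/3)·(-5) = -5/3.
If the column player plays C, the row player's expected payoff is (1/3)·(-3) + (1/3)·(-4) + (1/3)·(-5) = -4.
If the column player plays R, the row player's expected payoff is (1/3)·(-3) + (1/3)·2 + (1/3)·(-3) = -4/3.
The column player minimizes the row player's payoff; the smallest is -4, so the best response is C.

C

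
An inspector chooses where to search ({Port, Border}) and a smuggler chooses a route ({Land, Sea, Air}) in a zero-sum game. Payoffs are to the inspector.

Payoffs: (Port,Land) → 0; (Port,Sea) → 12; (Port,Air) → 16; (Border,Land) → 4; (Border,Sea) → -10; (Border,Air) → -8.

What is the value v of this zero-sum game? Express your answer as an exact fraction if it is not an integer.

24/13

Row minima: Port → 0, Border → -10; maximin = 0.
Column maxima: Land → 4, Sea → 12, Air → 16; minimax = 4.
0 ≠ 4, so there is no saddle point; optimal play is mixed.
Air is strictly dominated by Sea (it gives the inspector strictly more in every row), so the smuggler never plays it.
On the remaining 2×2 (Port, Border vs Land, Sea):
Let the inspector play Port with probability p. Expected payoff against Land: 0p + 4(1−p) = −4p + 4; against Sea: 12p + (-10)(1−p) = 22p − 10.
Setting these equal: −4p + 4 = 22p − 10 ⇒ −26p = -14 ⇒ p = 7/13, and the value is (-4)·(7/13) + 4 = 24/13.
For the smuggler: with q = P(Land), equating Port's and Border's payoffs gives −12q + 12 = 14q − 10 ⇒ q = 11/13.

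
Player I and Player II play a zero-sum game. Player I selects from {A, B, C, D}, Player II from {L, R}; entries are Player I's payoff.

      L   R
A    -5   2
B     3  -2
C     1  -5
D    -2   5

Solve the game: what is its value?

Row minima: A → -5, B → -2, C → -5, D → -2; maximin = -2.
Column maxima: L → 3, R → 5; minimax = 3.
-2 ≠ 3, so there is no saddle point; optimal play is mixed.
A is strictly dominated by D, so Player I never plays it.
C is strictly dominated by B, so Player I never plays it.
On the remaining 2×2 (B, D vs L, R):
Let Player I play B with probability p. Expected payoff against L: 3p + (-2)(1−p) = 5p − 2; against R: (-2)p + 5(1−p) = −7p + 5.
Setting these equal: 5p − 2 = −7p + 5 ⇒ 12p = 7 ⇒ p = 7/12, and the value is (5)·(7/12) − 2 = 11/12.
For Player II: with q = P(L), equating B's and D's payoffs gives 5q − 2 = −7q + 5 ⇒ q = 7/12.

11/12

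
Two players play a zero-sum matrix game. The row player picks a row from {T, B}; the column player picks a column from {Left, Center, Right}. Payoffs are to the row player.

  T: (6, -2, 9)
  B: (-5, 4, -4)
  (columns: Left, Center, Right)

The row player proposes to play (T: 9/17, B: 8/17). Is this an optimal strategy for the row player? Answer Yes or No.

Against Left this mix gives (9/17)·6 + (8/17)·(-5) = 14/17.
Against Center this mix gives (9/17)·(-2) + (8/17)·4 = 14/17.
Against Right this mix gives (9/17)·9 + (8/17)·(-4) = 49/17.
All of the column player's active replies (Left, Center) yield 14/17, and no column does worse for the row player. The mix makes the column player indifferent and guarantees 14/17, so it is optimal.

Yes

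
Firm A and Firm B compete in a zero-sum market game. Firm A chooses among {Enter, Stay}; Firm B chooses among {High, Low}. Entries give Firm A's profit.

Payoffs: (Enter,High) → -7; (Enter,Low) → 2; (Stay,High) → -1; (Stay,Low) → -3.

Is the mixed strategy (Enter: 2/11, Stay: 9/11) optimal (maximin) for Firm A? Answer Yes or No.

Yes

Against High this mix gives (2/11)·(-7) + (9/11)·(-1) = -23/11.
Against Low this mix gives (2/11)·2 + (9/11)·(-3) = -23/11.
All of Firm B's active replies (High, Low) yield -23/11, and no column does worse for Firm A. The mix makes Firm B indifferent and guarantees -23/11, so it is optimal.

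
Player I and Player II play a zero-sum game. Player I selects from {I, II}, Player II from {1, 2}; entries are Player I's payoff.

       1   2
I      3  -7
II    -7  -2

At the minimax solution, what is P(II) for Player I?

Row minima: I → -7, II → -7; maximin = -7.
Column maxima: 1 → 3, 2 → -2; minimax = -2.
-7 ≠ -2, so there is no saddle point; optimal play is mixed.
Let Player I play I with probability p. Expected payoff against 1: 3p + (-7)(1−p) = 10p − 7; against 2: (-7)p + (-2)(1−p) = −5p − 2.
Setting these equal: 10p − 7 = −5p − 2 ⇒ 15p = 5 ⇒ p = 1/3, and the value is (10)·(1/3) − 7 = -11/3.
For Player II: with q = P(1), equating I's and II's payoffs gives 10q − 7 = −5q − 2 ⇒ q = 1/3.

2/3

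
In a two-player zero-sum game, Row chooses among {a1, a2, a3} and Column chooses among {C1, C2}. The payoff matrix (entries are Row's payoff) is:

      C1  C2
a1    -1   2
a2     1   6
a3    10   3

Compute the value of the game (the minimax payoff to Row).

Row minima: a1 → -1, a2 → 1, a3 → 3; maximin = 3.
Column maxima: C1 → 10, C2 → 6; minimax = 6.
3 ≠ 6, so there is no saddle point; optimal play is mixed.
a1 is strictly dominated by a2, so Row never plays it.
On the remaining 2×2 (a2, a3 vs C1, C2):
Let Row play a2 with probability p. Expected payoff against C1: 1p + 10(1−p) = −9p + 10; against C2: 6p + 3(1−p) = 3p + 3.
Setting these equal: −9p + 10 = 3p + 3 ⇒ −12p = -7 ⇒ p = 7/12, and the value is (-9)·(7/12) + 10 = 19/4.
For Column: with q = P(C1), equating a2's and a3's payoffs gives −5q + 6 = 7q + 3 ⇒ q = 1/4.

19/4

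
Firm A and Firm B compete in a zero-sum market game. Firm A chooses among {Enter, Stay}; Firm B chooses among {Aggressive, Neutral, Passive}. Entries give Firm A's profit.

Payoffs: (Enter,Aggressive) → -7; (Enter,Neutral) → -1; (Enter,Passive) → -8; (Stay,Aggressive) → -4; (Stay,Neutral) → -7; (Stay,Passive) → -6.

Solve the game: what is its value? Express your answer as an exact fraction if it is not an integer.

Row minima: Enter → -8, Stay → -7; maximin = -7.
Column maxima: Aggressive → -4, Neutral → -1, Passive → -6; minimax = -6.
-7 ≠ -6, so there is no saddle point; optimal play is mixed.
Aggressive is strictly dominated by Passive (it gives Firm A strictly more in every row), so Firm B never plays it.
On the remaining 2×2 (Enter, Stay vs Neutral, Passive):
Let Firm A play Enter with probability p. Expected payoff against Neutral: (-1)p + (-7)(1−p) = 6p − 7; against Passive: (-8)p + (-6)(1−p) = −2p − 6.
Setting these equal: 6p − 7 = −2p − 6 ⇒ 8p = 1 ⇒ p = 1/8, and the value is (6)·(1/8) − 7 = -25/4.
For Firm B: with q = P(Neutral), equating Enter's and Stay's payoffs gives 7q − 8 = −q − 6 ⇒ q = 1/4.

-25/4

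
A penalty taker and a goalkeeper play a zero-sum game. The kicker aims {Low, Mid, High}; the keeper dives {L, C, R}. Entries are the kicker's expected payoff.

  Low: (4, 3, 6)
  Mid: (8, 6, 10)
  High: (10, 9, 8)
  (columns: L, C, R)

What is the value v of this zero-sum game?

42/5

Row minima: Low → 3, Mid → 6, High → 8; maximin = 8.
Column maxima: L → 10, C → 9, R → 10; minimax = 9.
8 ≠ 9, so there is no saddle point; optimal play is mixed.
Low is strictly dominated by Mid, so the kicker never plays it.
L is strictly dominated by C (it gives the kicker strictly more in every row), so the keeper never plays it.
On the remaining 2×2 (Mid, High vs C, R):
Let the kicker play Mid with probability p. Expected payoff against C: 6p + 9(1−p) = −3p + 9; against R: 10p + 8(1−p) = 2p + 8.
Setting these equal: −3p + 9 = 2p + 8 ⇒ −5p = -1 ⇒ p = 1/5, and the value is (-3)·(1/5) + 9 = 42/5.
For the keeper: with q = P(C), equating Mid's and High's payoffs gives −4q + 10 = q + 8 ⇒ q = 2/5.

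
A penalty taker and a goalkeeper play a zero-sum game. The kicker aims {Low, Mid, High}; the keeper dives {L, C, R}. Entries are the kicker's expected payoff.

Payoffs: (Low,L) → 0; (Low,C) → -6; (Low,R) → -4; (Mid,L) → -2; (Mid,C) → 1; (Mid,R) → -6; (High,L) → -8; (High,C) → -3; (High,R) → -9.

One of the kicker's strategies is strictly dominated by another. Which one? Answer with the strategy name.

Mid gives a strictly higher payoff than High against every column: -2 > -8, 1 > -3, -6 > -9.
So High is strictly dominated and the kicker never plays it.

High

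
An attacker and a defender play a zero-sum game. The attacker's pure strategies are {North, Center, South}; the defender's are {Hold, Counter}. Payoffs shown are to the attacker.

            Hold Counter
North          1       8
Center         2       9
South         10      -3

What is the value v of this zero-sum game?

24/5

Row minima: North → 1, Center → 2, South → -3; maximin = 2.
Column maxima: Hold → 10, Counter → 9; minimax = 9.
2 ≠ 9, so there is no saddle point; optimal play is mixed.
North is strictly dominated by Center, so the attacker never plays it.
On the remaining 2×2 (Center, South vs Hold, Counter):
Let the attacker play Center with probability p. Expected payoff against Hold: 2p + 10(1−p) = −8p + 10; against Counter: 9p + (-3)(1−p) = 12p − 3.
Setting these equal: −8p + 10 = 12p − 3 ⇒ −20p = -13 ⇒ p = 13/20, and the value is (-8)·(13/20) + 10 = 24/5.
For the defender: with q = P(Hold), equating Center's and South's payoffs gives −7q + 9 = 13q − 3 ⇒ q = 3/5.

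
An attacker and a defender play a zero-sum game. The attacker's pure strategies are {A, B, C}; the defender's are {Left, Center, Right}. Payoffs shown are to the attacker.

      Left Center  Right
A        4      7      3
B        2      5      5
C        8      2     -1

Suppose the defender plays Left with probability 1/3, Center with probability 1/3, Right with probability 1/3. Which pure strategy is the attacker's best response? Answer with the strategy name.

A

Expected payoff of A: (1/3)·4 + (1/3)·7 + (1/3)·3 = 14/3.
Expected payoff of B: (1/3)·2 + (1/3)·5 + (1/3)·5 = 4.
Expected payoff of C: (1/3)·8 + (1/3)·2 + (1/3)·(-1) = 3.
The largest is 14/3, so the attacker's best response is A.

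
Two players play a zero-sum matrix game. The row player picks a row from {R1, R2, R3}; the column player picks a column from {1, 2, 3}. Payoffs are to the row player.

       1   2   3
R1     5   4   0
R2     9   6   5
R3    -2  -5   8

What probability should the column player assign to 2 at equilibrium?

Row minima: R1 → 0, R2 → 5, R3 → -5; maximin = 5.
Column maxima: 1 → 9, 2 → 6, 3 → 8; minimax = 6.
5 ≠ 6, so there is no saddle point; optimal play is mixed.
R1 is strictly dominated by R2, so the row player never plays it.
1 is strictly dominated by 2 (it gives the row player strictly more in every row), so the column player never plays it.
On the remaining 2×2 (R2, R3 vs 2, 3):
Let the row player play R2 with probability p. Expected payoff against 2: 6p + (-5)(1−p) = 11p − 5; against 3: 5p + 8(1−p) = −3p + 8.
Setting these equal: 11p − 5 = −3p + 8 ⇒ 14p = 13 ⇒ p = 13/14, and the value is (11)·(13/14) − 5 = 73/14.
For the column player: with q = P(2), equating R2's and R3's payoffs gives q + 5 = −13q + 8 ⇒ q = 3/14.

3/14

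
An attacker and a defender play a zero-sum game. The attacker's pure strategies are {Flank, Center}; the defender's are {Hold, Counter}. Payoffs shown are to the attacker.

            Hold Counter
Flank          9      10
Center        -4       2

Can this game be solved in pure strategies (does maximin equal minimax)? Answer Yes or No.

Yes

Row minima: Flank → 9, Center → -4; maximin = 9.
Column maxima: Hold → 9, Counter → 10; minimax = 9.
maximin = minimax = 9, so a saddle point exists.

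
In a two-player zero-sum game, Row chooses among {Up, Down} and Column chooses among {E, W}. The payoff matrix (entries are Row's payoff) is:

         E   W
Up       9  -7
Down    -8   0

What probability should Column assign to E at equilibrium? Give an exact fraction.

Row minima: Up → -7, Down → -8; maximin = -7.
Column maxima: E → 9, W → 0; minimax = 0.
-7 ≠ 0, so there is no saddle point; optimal play is mixed.
Let Row play Up with probability p. Expected payoff against E: 9p + (-8)(1−p) = 17p − 8; against W: (-7)p + 0(1−p) = −7p.
Setting these equal: 17p − 8 = −7p ⇒ 24p = 8 ⇒ p = 1/3, and the value is (17)·(1/3) − 8 = -7/3.
For Column: with q = P(E), equating Up's and Down's payoffs gives 16q − 7 = −8q ⇒ q = 7/24.

7/24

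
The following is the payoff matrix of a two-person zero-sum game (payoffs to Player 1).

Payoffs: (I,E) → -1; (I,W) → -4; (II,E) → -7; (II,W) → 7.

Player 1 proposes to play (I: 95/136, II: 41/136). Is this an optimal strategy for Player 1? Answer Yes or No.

Against E this mix gives (95/136)·(-1) + (41/136)·(-7) = -191/68.
Against W this mix gives (95/136)·(-4) + (41/136)·7 = -93/136.
Player 2 will play E, holding Player 1 to -191/68. Shifting weight toward the row that does better against E would raise this floor (the equalizing mix achieves -35/17 against both E and W), so the proposed strategy is not optimal.

No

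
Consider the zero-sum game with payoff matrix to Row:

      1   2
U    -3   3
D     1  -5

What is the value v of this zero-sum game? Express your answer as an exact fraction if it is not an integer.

Row minima: U → -3, D → -5; maximin = -3.
Column maxima: 1 → 1, 2 → 3; minimax = 1.
-3 ≠ 1, so there is no saddle point; optimal play is mixed.
Let Row play U with probability p. Expected payoff against 1: (-3)p + 1(1−p) = −4p + 1; against 2: 3p + (-5)(1−p) = 8p − 5.
Setting these equal: −4p + 1 = 8p − 5 ⇒ −12p = -6 ⇒ p = 1/2, and the value is (-4)·(1/2) + 1 = -1.
For Column: with q = P(1), equating U's and D's payoffs gives −6q + 3 = 6q − 5 ⇒ q = 2/3.

-1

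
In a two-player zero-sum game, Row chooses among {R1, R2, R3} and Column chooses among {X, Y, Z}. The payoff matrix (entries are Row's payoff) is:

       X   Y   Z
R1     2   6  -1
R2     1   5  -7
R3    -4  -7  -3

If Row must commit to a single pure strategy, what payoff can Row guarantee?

Row minima: R1 → -1, R2 → -7, R3 → -7.
The best of these is -1.

-1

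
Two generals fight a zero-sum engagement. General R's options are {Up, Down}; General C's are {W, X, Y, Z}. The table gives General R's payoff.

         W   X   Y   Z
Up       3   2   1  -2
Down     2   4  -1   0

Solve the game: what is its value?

-1/2

Row minima: Up → -2, Down → -1; maximin = -1.
Column maxima: W → 3, X → 4, Y → 1, Z → 0; minimax = 0.
-1 ≠ 0, so there is no saddle point; optimal play is mixed.
W is strictly dominated by Y (it gives General R strictly more in every row), so General C never plays it.
X is strictly dominated by Y (it gives General R strictly more in every row), so General C never plays it.
On the remaining 2×2 (Up, Down vs Y, Z):
Let General R play Up with probability p. Expected payoff against Y: 1p + (-1)(1−p) = 2p − 1; against Z: (-2)p + 0(1−p) = −2p.
Setting these equal: 2p − 1 = −2p ⇒ 4p = 1 ⇒ p = 1/4, and the value is (2)·(1/4) − 1 = -1/2.
For General C: with q = P(Y), equating Up's and Down's payoffs gives 3q − 2 = −q ⇒ q = 1/2.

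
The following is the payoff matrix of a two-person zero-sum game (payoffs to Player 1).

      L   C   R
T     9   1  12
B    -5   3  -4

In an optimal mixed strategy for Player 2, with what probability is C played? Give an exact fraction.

Row minima: T → 1, B → -5; maximin = 1.
Column maxima: L → 9, C → 3, R → 12; minimax = 3.
1 ≠ 3, so there is no saddle point; optimal play is mixed.
R is strictly dominated by L (it gives Player 1 strictly more in every row), so Player 2 never plays it.
On the remaining 2×2 (T, B vs L, C):
Let Player 1 play T with probability p. Expected payoff against L: 9p + (-5)(1−p) = 14p − 5; against C: 1p + 3(1−p) = −2p + 3.
Setting these equal: 14p − 5 = −2p + 3 ⇒ 16p = 8 ⇒ p = 1/2, and the value is (14)·(1/2) − 5 = 2.
For Player 2: with q = P(L), equating T's and B's payoffs gives 8q + 1 = −8q + 3 ⇒ q = 1/8.

7/8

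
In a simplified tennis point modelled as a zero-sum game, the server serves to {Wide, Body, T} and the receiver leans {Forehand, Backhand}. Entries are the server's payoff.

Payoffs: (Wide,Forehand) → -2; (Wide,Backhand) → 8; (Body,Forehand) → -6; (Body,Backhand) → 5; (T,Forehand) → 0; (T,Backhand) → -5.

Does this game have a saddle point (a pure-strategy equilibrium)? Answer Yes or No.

No

Row minima: Wide → -2, Body → -6, T → -5; maximin = -2.
Column maxima: Forehand → 0, Backhand → 8; minimax = 0.
-2 ≠ 0, so no pure-strategy equilibrium exists.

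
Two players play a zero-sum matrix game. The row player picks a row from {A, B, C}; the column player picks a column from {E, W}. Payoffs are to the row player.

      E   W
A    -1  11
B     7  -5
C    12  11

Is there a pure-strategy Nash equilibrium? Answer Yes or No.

Row minima: A → -1, B → -5, C → 11; maximin = 11.
Column maxima: E → 12, W → 11; minimax = 11.
maximin = minimax = 11, so a saddle point exists.

Yes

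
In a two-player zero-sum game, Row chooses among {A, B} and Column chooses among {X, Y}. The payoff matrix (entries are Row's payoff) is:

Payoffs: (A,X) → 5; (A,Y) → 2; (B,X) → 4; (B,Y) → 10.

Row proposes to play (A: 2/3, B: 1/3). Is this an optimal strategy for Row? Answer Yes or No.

Yes

Against X this mix gives (2/3)·5 + (1/3)·4 = 14/3.
Against Y this mix gives (2/3)·2 + (1/3)·10 = 14/3.
All of Column's active replies (X, Y) yield 14/3, and no column does worse for Row. The mix makes Column indifferent and guarantees 14/3, so it is optimal.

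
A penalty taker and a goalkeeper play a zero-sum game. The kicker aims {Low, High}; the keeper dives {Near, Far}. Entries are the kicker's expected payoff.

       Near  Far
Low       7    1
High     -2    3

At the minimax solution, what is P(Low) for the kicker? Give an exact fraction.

Row minima: Low → 1, High → -2; maximin = 1.
Column maxima: Near → 7, Far → 3; minimax = 3.
1 ≠ 3, so there is no saddle point; optimal play is mixed.
Let the kicker play Low with probability p. Expected payoff against Near: 7p + (-2)(1−p) = 9p − 2; against Far: 1p + 3(1−p) = −2p + 3.
Setting these equal: 9p − 2 = −2p + 3 ⇒ 11p = 5 ⇒ p = 5/11, and the value is (9)·(5/11) − 2 = 23/11.
For the keeper: with q = P(Near), equating Low's and High's payoffs gives 6q + 1 = −5q + 3 ⇒ q = 2/11.

5/11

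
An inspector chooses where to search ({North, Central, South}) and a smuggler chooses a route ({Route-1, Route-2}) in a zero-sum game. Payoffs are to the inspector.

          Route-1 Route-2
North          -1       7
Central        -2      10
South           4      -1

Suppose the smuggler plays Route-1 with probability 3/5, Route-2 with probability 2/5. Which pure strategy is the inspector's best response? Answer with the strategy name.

Central

Expected payoff of North: (3/5)·(-1) + (2/5)·7 = 11/5.
Expected payoff of Central: (3/5)·(-2) + (2/5)·10 = 14/5.
Expected payoff of South: (3/5)·4 + (2/5)·(-1) = 2.
The largest is 14/5, so the inspector's best response is Central.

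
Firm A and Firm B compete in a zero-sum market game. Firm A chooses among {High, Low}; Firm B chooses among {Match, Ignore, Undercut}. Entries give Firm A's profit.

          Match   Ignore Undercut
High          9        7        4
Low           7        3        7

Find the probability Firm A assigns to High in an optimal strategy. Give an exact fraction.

Row minima: High → 4, Low → 3; maximin = 4.
Column maxima: Match → 9, Ignore → 7, Undercut → 7; minimax = 7.
4 ≠ 7, so there is no saddle point; optimal play is mixed.
Match is strictly dominated by Ignore (it gives Firm A strictly more in every row), so Firm B never plays it.
On the remaining 2×2 (High, Low vs Ignore, Undercut):
Let Firm A play High with probability p. Expected payoff against Ignore: 7p + 3(1−p) = 4p + 3; against Undercut: 4p + 7(1−p) = −3p + 7.
Setting these equal: 4p + 3 = −3p + 7 ⇒ 7p = 4 ⇒ p = 4/7, and the value is (4)·(4/7) + 3 = 37/7.
For Firm B: with q = P(Ignore), equating High's and Low's payoffs gives 3q + 4 = −4q + 7 ⇒ q = 3/7.

4/7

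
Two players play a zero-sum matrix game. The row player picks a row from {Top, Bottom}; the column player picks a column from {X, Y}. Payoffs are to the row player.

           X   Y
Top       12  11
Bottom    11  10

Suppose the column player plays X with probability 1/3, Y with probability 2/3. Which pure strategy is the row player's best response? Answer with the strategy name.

Top

Expected payoff of Top: (1/3)·12 + (2/3)·11 = 34/3.
Expected payoff of Bottom: (1/3)·11 + (2/3)·10 = 31/3.
The largest is 34/3, so the row player's best response is Top.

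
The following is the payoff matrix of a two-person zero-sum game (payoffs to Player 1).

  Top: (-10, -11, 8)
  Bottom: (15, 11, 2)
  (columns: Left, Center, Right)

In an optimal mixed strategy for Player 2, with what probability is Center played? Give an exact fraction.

3/14

Row minima: Top → -11, Bottom → 2; maximin = 2.
Column maxima: Left → 15, Center → 11, Right → 8; minimax = 8.
2 ≠ 8, so there is no saddle point; optimal play is mixed.
Left is strictly dominated by Center (it gives Player 1 strictly more in every row), so Player 2 never plays it.
On the remaining 2×2 (Top, Bottom vs Center, Right):
Let Player 1 play Top with probability p. Expected payoff against Center: (-11)p + 11(1−p) = −22p + 11; against Right: 8p + 2(1−p) = 6p + 2.
Setting these equal: −22p + 11 = 6p + 2 ⇒ −28p = -9 ⇒ p = 9/28, and the value is (-22)·(9/28) + 11 = 55/14.
For Player 2: with q = P(Center), equating Top's and Bottom's payoffs gives −19q + 8 = 9q + 2 ⇒ q = 3/14.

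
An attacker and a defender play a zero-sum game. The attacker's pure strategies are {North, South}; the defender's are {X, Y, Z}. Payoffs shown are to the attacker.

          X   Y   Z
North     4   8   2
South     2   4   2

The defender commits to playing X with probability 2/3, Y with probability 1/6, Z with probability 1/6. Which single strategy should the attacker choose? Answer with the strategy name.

Expected payoff of North: (2/3)·4 + (1/6)·8 + (1/6)·2 = 13/3.
Expected payoff of South: (2/3)·2 + (1/6)·4 + (1/6)·2 = 7/3.
The largest is 13/3, so the attacker's best response is North.

North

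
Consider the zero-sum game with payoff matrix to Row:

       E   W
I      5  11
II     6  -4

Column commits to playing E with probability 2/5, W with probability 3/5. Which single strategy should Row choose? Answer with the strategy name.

I

Expected payoff of I: (2/5)·5 + (3/5)·11 = 43/5.
Expected payoff of II: (2/5)·6 + (3/5)·(-4) = 0.
The largest is 43/5, so Row's best response is I.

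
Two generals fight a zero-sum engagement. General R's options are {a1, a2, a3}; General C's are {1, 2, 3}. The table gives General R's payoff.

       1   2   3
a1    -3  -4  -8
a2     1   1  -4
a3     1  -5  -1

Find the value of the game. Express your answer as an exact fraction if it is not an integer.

-7/3

Row minima: a1 → -8, a2 → -4, a3 → -5; maximin = -4.
Column maxima: 1 → 1, 2 → 1, 3 → -1; minimax = -1.
-4 ≠ -1, so there is no saddle point; optimal play is mixed.
a1 is strictly dominated by a2, so General R never plays it.
1 is strictly dominated by 3 (it gives General R strictly more in every row), so General C never plays it.
On the remaining 2×2 (a2, a3 vs 2, 3):
Let General R play a2 with probability p. Expected payoff against 2: 1p + (-5)(1−p) = 6p − 5; against 3: (-4)p + (-1)(1−p) = −3p − 1.
Setting these equal: 6p − 5 = −3p − 1 ⇒ 9p = 4 ⇒ p = 4/9, and the value is (6)·(4/9) − 5 = -7/3.
For General C: with q = P(2), equating a2's and a3's payoffs gives 5q − 4 = −4q − 1 ⇒ q = 1/3.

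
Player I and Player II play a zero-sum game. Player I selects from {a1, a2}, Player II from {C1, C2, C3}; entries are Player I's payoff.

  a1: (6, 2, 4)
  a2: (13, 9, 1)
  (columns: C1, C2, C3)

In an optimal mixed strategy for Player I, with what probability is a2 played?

1/5

Row minima: a1 → 2, a2 → 1; maximin = 2.
Column maxima: C1 → 13, C2 → 9, C3 → 4; minimax = 4.
2 ≠ 4, so there is no saddle point; optimal play is mixed.
C1 is strictly dominated by C2 (it gives Player I strictly more in every row), so Player II never plays it.
On the remaining 2×2 (a1, a2 vs C2, C3):
Let Player I play a1 with probability p. Expected payoff against C2: 2p + 9(1−p) = −7p + 9; against C3: 4p + 1(1−p) = 3p + 1.
Setting these equal: −7p + 9 = 3p + 1 ⇒ −10p = -8 ⇒ p = 4/5, and the value is (-7)·(4/5) + 9 = 17/5.
For Player II: with q = P(C2), equating a1's and a2's payoffs gives −2q + 4 = 8q + 1 ⇒ q = 3/10.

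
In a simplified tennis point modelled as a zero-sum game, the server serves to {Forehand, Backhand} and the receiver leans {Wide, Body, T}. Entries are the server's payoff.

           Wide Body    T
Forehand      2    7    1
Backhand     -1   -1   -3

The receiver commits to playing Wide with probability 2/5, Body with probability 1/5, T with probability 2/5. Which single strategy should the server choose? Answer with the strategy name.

Expected payoff of Forehand: (2/5)·2 + (1/5)·7 + (2/5)·1 = 13/5.
Expected payoff of Backhand: (2/5)·(-1) + (1/5)·(-1) + (2/5)·(-3) = -9/5.
The largest is 13/5, so the server's best response is Forehand.

Forehand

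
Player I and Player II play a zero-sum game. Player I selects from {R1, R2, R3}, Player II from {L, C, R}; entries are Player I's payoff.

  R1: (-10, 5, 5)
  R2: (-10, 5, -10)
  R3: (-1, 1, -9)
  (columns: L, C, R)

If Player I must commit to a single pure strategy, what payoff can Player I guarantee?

-9

Row minima: R1 → -10, R2 → -10, R3 → -9.
The best of these is -9.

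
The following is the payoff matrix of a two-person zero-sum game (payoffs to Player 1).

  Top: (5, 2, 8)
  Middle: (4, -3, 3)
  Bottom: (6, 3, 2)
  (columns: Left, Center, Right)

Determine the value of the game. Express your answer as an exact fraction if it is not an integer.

Row minima: Top → 2, Middle → -3, Bottom → 2; maximin = 2.
Column maxima: Left → 6, Center → 3, Right → 8; minimax = 3.
2 ≠ 3, so there is no saddle point; optimal play is mixed.
Middle is strictly dominated by Top, so Player 1 never plays it.
Left is strictly dominated by Center (it gives Player 1 strictly more in every row), so Player 2 never plays it.
On the remaining 2×2 (Top, Bottom vs Center, Right):
Let Player 1 play Top with probability p. Expected payoff against Center: 2p + 3(1−p) = −p + 3; against Right: 8p + 2(1−p) = 6p + 2.
Setting these equal: −p + 3 = 6p + 2 ⇒ −7p = -1 ⇒ p = 1/7, and the value is (-1)·(1/7) + 3 = 20/7.
For Player 2: with q = P(Center), equating Top's and Bottom's payoffs gives −6q + 8 = q + 2 ⇒ q = 6/7.

20/7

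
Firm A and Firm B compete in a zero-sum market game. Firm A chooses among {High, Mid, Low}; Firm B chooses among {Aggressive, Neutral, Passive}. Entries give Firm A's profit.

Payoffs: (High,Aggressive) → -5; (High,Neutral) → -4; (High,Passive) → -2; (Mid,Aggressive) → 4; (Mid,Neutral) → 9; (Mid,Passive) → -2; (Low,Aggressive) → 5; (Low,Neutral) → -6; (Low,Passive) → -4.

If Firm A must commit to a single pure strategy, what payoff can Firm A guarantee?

Row minima: High → -5, Mid → -2, Low → -6.
The best of these is -2.

-2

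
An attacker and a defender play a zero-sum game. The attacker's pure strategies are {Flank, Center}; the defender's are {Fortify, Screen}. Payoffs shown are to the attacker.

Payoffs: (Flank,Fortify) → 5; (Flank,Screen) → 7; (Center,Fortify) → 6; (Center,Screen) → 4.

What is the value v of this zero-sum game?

11/2

Row minima: Flank → 5, Center → 4; maximin = 5.
Column maxima: Fortify → 6, Screen → 7; minimax = 6.
5 ≠ 6, so there is no saddle point; optimal play is mixed.
Let the attacker play Flank with probability p. Expected payoff against Fortify: 5p + 6(1−p) = −p + 6; against Screen: 7p + 4(1−p) = 3p + 4.
Setting these equal: −p + 6 = 3p + 4 ⇒ −4p = -2 ⇒ p = 1/2, and the value is (-1)·(1/2) + 6 = 11/2.
For the defender: with q = P(Fortify), equating Flank's and Center's payoffs gives −2q + 7 = 2q + 4 ⇒ q = 3/4.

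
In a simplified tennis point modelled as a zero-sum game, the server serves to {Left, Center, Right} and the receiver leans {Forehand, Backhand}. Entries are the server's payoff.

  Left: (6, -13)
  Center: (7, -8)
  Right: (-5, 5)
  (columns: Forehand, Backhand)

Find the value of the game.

-1/5

Row minima: Left → -13, Center → -8, Right → -5; maximin = -5.
Column maxima: Forehand → 7, Backhand → 5; minimax = 5.
-5 ≠ 5, so there is no saddle point; optimal play is mixed.
Left is strictly dominated by Center, so the server never plays it.
On the remaining 2×2 (Center, Right vs Forehand, Backhand):
Let the server play Center with probability p. Expected payoff against Forehand: 7p + (-5)(1−p) = 12p − 5; against Backhand: (-8)p + 5(1−p) = −13p + 5.
Setting these equal: 12p − 5 = −13p + 5 ⇒ 25p = 10 ⇒ p = 2/5, and the value is (12)·(2/5) − 5 = -1/5.
For the receiver: with q = P(Forehand), equating Center's and Right's payoffs gives 15q − 8 = −10q + 5 ⇒ q = 13/25.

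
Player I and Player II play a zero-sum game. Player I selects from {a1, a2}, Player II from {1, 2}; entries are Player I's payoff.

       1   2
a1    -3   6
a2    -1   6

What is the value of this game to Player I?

-1

Row minima: a1 → -3, a2 → -1; maximin = -1.
Column maxima: 1 → -1, 2 → 6; minimax = -1.
Since maximin = minimax = -1, there is a saddle point and the value is -1.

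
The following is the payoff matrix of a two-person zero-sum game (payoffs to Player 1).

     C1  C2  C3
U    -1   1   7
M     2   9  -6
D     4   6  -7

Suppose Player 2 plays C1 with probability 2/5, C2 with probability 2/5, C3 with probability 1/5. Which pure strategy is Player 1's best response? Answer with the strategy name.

M

Expected payoff of U: (2/5)·(-1) + (2/5)·1 + (1/5)·7 = 7/5.
Expected payoff of M: (2/5)·2 + (2/5)·9 + (1/5)·(-6) = 16/5.
Expected payoff of D: (2/5)·4 + (2/5)·6 + (1/5)·(-7) = 13/5.
The largest is 16/5, so Player 1's best response is M.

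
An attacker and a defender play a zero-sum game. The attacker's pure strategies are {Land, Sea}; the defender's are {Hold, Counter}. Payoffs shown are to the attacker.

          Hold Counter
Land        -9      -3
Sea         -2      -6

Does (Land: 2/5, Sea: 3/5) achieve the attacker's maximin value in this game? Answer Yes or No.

Against Hold this mix gives (2/5)·(-9) + (3/5)·(-2) = -24/5.
Against Counter this mix gives (2/5)·(-3) + (3/5)·(-6) = -24/5.
All of the defender's active replies (Hold, Counter) yield -24/5, and no column does worse for the attacker. The mix makes the defender indifferent and guarantees -24/5, so it is optimal.

Yes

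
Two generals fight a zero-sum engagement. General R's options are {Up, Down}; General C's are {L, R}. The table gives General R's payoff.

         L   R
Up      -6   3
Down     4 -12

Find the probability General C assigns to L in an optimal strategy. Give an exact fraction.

3/5

Row minima: Up → -6, Down → -12; maximin = -6.
Column maxima: L → 4, R → 3; minimax = 3.
-6 ≠ 3, so there is no saddle point; optimal play is mixed.
Let General R play Up with probability p. Expected payoff against L: (-6)p + 4(1−p) = −10p + 4; against R: 3p + (-12)(1−p) = 15p − 12.
Setting these equal: −10p + 4 = 15p − 12 ⇒ −25p = -16 ⇒ p = 16/25, and the value is (-10)·(16/25) + 4 = -12/5.
For General C: with q = P(L), equating Up's and Down's payoffs gives −9q + 3 = 16q − 12 ⇒ q = 3/5.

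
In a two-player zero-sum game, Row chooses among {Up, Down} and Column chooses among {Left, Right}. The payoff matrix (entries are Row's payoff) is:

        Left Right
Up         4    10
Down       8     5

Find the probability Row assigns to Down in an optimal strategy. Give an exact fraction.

Row minima: Up → 4, Down → 5; maximin = 5.
Column maxima: Left → 8, Right → 10; minimax = 8.
5 ≠ 8, so there is no saddle point; optimal play is mixed.
Let Row play Up with probability p. Expected payoff against Left: 4p + 8(1−p) = −4p + 8; against Right: 10p + 5(1−p) = 5p + 5.
Setting these equal: −4p + 8 = 5p + 5 ⇒ −9p = -3 ⇒ p = 1/3, and the value is (-4)·(1/3) + 8 = 20/3.
For Column: with q = P(Left), equating Up's and Down's payoffs gives −6q + 10 = 3q + 5 ⇒ q = 5/9.

2/3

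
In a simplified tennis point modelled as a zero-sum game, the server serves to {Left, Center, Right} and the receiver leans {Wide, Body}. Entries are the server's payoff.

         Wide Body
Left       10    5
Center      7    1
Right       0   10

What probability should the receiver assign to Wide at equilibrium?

Row minima: Left → 5, Center → 1, Right → 0; maximin = 5.
Column maxima: Wide → 10, Body → 10; minimax = 10.
5 ≠ 10, so there is no saddle point; optimal play is mixed.
Center is strictly dominated by Left, so the server never plays it.
On the remaining 2×2 (Left, Right vs Wide, Body):
Let the server play Left with probability p. Expected payoff against Wide: 10p + 0(1−p) = 10p; against Body: 5p + 10(1−p) = −5p + 10.
Setting these equal: 10p = −5p + 10 ⇒ 15p = 10 ⇒ p = 2/3, and the value is (10)·(2/3) = 20/3.
For the receiver: with q = P(Wide), equating Left's and Right's payoffs gives 5q + 5 = −10q + 10 ⇒ q = 1/3.

1/3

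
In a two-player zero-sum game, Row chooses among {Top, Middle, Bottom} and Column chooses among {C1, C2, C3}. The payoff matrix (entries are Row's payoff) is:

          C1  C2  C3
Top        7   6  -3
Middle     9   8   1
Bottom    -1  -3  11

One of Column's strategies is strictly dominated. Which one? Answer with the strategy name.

C2 holds Row's payoff strictly below C1 in every row: 6 < 7, 8 < 9, -3 < -1.
So C1 is strictly dominated for Column.

C1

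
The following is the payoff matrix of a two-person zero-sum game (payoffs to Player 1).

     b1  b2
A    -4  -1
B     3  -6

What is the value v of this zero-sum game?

Row minima: A → -4, B → -6; maximin = -4.
Column maxima: b1 → 3, b2 → -1; minimax = -1.
-4 ≠ -1, so there is no saddle point; optimal play is mixed.
Let Player 1 play A with probability p. Expected payoff against b1: (-4)p + 3(1−p) = −7p + 3; against b2: (-1)p + (-6)(1−p) = 5p − 6.
Setting these equal: −7p + 3 = 5p − 6 ⇒ −12p = -9 ⇒ p = 3/4, and the value is (-7)·(3/4) + 3 = -9/4.
For Player 2: with q = P(b1), equating A's and B's payoffs gives −3q − 1 = 9q − 6 ⇒ q = 5/12.

-9/4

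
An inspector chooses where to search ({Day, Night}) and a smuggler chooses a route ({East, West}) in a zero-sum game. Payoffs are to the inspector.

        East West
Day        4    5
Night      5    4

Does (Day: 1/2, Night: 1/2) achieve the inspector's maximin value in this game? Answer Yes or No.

Yes

Against East this mix gives (1/2)·4 + (1/2)·5 = 9/2.
Against West this mix gives (1/2)·5 + (1/2)·4 = 9/2.
All of the smuggler's active replies (East, West) yield 9/2, and no column does worse for the inspector. The mix makes the smuggler indifferent and guarantees 9/2, so it is optimal.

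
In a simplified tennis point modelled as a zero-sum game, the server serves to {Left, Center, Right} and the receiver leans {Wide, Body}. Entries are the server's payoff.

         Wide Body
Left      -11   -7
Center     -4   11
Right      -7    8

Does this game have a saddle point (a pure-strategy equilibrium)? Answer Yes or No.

Row minima: Left → -11, Center → -4, Right → -7; maximin = -4.
Column maxima: Wide → -4, Body → 11; minimax = -4.
maximin = minimax = -4, so a saddle point exists.

Yes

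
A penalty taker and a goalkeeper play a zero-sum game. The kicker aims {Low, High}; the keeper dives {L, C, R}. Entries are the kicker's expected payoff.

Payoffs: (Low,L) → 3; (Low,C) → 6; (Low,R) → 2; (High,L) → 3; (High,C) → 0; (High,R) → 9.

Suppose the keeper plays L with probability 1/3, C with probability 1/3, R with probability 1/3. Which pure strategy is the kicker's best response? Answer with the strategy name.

High

Expected payoff of Low: (1/3)·3 + (1/3)·6 + (1/3)·2 = 11/3.
Expected payoff of High: (1/3)·3 + (1/3)·0 + (1/3)·9 = 4.
The largest is 4, so the kicker's best response is High.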